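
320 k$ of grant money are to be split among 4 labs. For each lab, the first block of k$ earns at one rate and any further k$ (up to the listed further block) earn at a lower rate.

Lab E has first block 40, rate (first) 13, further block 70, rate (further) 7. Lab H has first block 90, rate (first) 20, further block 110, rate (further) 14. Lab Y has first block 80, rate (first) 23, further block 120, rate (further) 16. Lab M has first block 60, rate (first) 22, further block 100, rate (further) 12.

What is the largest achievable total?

Treat each block as its own option and order by rate: Lab Y/tier1 23 > Lab M/tier1 22 > Lab H/tier1 20 > Lab Y/tier2 16 > Lab H/tier2 14 > Lab E/tier1 13 > Lab M/tier2 12 > Lab E/tier2 7.
Fill Lab Y tier1 block (80 at 23) ; 240 left.
Lab M/tier1 (22): +60 ; 180 left.
Lab H/tier1 (20): +90 ; 90 left.
90 remain; put them into Lab Y tier2 at 16.
Total = 23×80 + 22×60 + 20×90 + 16×90 = 6400.

6400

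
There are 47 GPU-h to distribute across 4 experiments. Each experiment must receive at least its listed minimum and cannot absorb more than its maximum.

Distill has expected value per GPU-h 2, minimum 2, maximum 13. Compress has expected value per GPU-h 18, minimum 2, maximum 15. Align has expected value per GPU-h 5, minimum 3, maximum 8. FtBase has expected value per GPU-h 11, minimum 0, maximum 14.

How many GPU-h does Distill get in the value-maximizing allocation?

Meeting every minimum uses 2+2+3+0 = 7 GPU-h, leaving 40.
Rank by expected value per GPU-h: Compress 18 > FtBase 11 > Align 5 > Distill 2.
Give Compress 13 more to hit its cap of 15 ; 27 left.
FtBase: +14 to 14 (cap) ; 13 left.
Align takes 5 more to reach its cap of 8 ; 8 left.
Only 8 left; Distill takes them to reach 10.

10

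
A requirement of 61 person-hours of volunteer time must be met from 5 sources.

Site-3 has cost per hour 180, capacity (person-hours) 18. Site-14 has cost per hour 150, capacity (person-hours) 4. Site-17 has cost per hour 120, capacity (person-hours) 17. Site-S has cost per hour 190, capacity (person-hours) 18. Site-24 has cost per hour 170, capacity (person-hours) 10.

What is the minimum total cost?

9860

Use sources in increasing cost order.
Site-17 at 120: take all 17 person-hours → 44 still needed.
Take 4 from Site-14 at 150 → need 40 more.
Site-24 (170): use full 10 → 30 person-hours to go.
Take 18 from Site-3 at 180 → need 12 more.
Site-S at 190: take 12 of its 18 → requirement met.
Cost = 17×120 + 4×150 + 10×170 + 18×180 + 12×190 = 9860.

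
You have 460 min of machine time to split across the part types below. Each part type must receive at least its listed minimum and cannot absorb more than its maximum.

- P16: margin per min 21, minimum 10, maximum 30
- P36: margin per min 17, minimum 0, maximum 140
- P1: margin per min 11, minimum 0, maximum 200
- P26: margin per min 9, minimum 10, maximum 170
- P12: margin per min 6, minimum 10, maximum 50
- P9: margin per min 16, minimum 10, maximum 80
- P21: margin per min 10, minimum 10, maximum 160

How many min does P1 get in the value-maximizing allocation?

Meeting every minimum uses 10+0+0+10+10+10+10 = 50 min, leaving 410.
Order the part types by margin per min: P16 21 > P36 17 > P9 16 > P1 11 > P21 10 > P26 9 > P12 6.
P16: +20 to 30 (cap) → 390 left.
P36: +140 to 140 (cap) → 250 left.
P9 takes 70 more to reach its cap of 80 → 180 left.
Only 180 left; P1 takes them to reach 180.

180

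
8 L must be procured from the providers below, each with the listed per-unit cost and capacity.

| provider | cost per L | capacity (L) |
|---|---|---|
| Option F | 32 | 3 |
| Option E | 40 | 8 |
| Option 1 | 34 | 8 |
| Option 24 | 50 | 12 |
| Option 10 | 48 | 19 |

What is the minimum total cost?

266

Use providers in increasing cost order.
Option F at 32: take all 3 L — 5 still needed.
Take 5 from Option 1 at 34 to finish.
Option E, Option 10, Option 24: unused.
Cost = 3×32 + 5×34 = 266.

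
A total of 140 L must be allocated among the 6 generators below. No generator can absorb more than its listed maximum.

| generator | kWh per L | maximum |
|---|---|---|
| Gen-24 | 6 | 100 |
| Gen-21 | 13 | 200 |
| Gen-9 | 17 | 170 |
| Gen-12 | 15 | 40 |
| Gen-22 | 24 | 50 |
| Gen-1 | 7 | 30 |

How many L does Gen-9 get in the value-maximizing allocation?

Rank by kWh per L: Gen-22 24 > Gen-9 17 > Gen-12 15 > Gen-21 13 > Gen-1 7 > Gen-24 6.
Gen-22 takes 50 to reach its cap of 50 — 90 left.
Gen-9 has room for 170 but only 90 remain, so it gets 90.

90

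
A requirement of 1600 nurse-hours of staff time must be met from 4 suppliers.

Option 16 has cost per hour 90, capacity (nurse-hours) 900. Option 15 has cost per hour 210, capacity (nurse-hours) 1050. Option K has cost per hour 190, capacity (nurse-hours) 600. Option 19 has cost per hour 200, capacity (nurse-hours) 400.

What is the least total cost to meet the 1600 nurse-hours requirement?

Fill from the cheapest supplier first.
Option 16 at 90: take all 900 nurse-hours ; 700 still needed.
Option K at 190: take all 600 nurse-hours ; 100 still needed.
Take 100 from Option 19 at 200 to finish.
Option 15: unused.
Cost = 900×90 + 600×190 + 100×200 = 215000.

215000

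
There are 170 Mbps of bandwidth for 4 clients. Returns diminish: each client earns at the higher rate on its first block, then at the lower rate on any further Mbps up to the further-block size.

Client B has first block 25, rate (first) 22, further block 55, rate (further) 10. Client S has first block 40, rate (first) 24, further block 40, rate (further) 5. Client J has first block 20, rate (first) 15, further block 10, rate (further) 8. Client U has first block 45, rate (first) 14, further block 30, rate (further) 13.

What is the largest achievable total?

Treat each block as its own option and order by rate: Client S/T1 24 > Client B/T1 22 > Client J/T1 15 > Client U/T1 14 > Client U/T2 13 > Client B/T2 10 > Client J/T2 8 > Client S/T2 5.
Client S/T1 (24): +40 → 130 left.
Client B/T1 (22): +25 → 105 left.
Client J T1 at 15: fill all 20 → 85 left.
Fill Client U T1 block (45 at 14) → 40 left.
Client U/T2 (13): +30 → 10 left.
Client B/T2: +10 of 55 at 10; pool empty.
Total = 24×40 + 22×25 + 15×20 + 14×45 + 13×30 + 10×10 = 2930.

2930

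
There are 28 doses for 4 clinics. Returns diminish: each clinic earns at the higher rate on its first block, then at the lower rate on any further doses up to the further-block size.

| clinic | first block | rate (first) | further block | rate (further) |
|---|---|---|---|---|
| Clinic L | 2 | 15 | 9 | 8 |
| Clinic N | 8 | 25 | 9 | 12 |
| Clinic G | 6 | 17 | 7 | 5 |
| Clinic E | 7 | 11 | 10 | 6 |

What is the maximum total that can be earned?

Rank every tier by rate: Clinic N/T1 25 > Clinic G/T1 17 > Clinic L/T1 15 > Clinic N/T2 12 > Clinic E/T1 11 > Clinic L/T2 8 > Clinic E/T2 6 > Clinic G/T2 5.
Fill Clinic N T1 block (8 at 25) ; 20 left.
Clinic G T1 at 17: fill all 6 ; 14 left.
Fill Clinic L T1 block (2 at 15) ; 12 left.
Clinic N/T2 (12): +9 ; 3 left.
Clinic E/T1: +3 of 7 at 11; pool empty.
Total = 25×8 + 17×6 + 15×2 + 12×9 + 11×3 = 473.

473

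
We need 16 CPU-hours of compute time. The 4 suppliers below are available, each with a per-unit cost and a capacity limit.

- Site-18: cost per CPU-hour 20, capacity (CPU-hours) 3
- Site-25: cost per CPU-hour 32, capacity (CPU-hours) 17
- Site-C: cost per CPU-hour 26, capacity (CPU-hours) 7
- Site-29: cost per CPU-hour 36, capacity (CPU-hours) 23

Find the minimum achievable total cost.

Cheapest first:
Site-18 (20): use full 3 ; 13 CPU-hours to go.
Site-C at 26: take all 7 CPU-hours ; 6 still needed.
Site-25 (32): take the remaining 6 ; done.
Site-29: unused.
Cost = 3×20 + 7×26 + 6×32 = 434.

434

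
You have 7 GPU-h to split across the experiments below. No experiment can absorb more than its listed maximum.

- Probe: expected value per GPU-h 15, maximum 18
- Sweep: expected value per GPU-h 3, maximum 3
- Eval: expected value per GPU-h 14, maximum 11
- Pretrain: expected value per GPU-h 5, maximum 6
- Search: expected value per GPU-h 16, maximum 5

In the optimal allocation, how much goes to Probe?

2

Rank by expected value per GPU-h: Search 16 > Probe 15 > Eval 14 > Pretrain 5 > Sweep 3.
Search takes 5 to reach its cap of 5 — 2 left.
Probe: +2 (room for 18) → 2. Pool exhausted.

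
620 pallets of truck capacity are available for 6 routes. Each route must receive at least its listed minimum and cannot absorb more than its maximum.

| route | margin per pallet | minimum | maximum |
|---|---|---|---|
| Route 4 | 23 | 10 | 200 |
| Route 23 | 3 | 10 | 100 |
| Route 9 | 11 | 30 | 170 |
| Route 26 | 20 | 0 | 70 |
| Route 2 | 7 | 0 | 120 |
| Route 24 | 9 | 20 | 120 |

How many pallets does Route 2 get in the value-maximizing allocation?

50

Meeting every minimum uses 10+10+30+0+0+20 = 70 pallets, leaving 550.
Rank by margin per pallet: Route 4 23 > Route 26 20 > Route 9 11 > Route 24 9 > Route 2 7 > Route 23 3.
Route 4: +190 to 200 (cap) — 360 left.
Route 26 takes 70 more to reach its cap of 70 — 290 left.
Route 9 takes 140 more to reach its cap of 170 — 150 left.
Route 24 takes 100 more to reach its cap of 120 — 50 left.
Only 50 left; Route 2 takes them to reach 50.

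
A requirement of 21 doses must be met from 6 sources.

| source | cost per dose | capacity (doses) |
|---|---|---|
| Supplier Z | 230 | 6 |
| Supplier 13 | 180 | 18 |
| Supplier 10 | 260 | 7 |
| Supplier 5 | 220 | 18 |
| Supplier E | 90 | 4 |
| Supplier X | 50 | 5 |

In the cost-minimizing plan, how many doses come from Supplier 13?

12

Cheapest first:
Supplier X at 50: take all 5 doses ; 16 still needed.
Supplier E (90): use full 4 ; 12 doses to go.
Supplier 13 (180): take the remaining 12 ; done.
Supplier 5, Supplier Z, Supplier 10: unused.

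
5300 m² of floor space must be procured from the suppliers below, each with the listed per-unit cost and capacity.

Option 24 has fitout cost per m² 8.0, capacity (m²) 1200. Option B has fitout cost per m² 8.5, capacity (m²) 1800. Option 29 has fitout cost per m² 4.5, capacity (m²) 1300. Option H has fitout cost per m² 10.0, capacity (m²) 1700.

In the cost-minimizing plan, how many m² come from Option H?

Cheapest first:
Take 1300 from Option 29 at 4.5 ; need 4000 more.
Option 24 (8.0): use full 1200 ; 2800 m² to go.
Option B at 8.5: take all 1800 m² ; 1000 still needed.
Option H at 10.0: take 1000 of its 1700 ; requirement met.

1000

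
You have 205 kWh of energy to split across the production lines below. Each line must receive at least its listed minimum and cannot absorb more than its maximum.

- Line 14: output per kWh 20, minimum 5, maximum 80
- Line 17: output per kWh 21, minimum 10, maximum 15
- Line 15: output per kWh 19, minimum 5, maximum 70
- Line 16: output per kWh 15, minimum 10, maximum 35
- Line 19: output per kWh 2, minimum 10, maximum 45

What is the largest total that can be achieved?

3715

Meeting every minimum uses 5+10+5+10+10 = 40 kWh, leaving 165.
Order the production lines by output per kWh: Line 17 21 > Line 14 20 > Line 15 19 > Line 16 15 > Line 19 2.
Line 17 takes 5 more to reach its cap of 15 — 160 left.
Line 14 takes 75 more to reach its cap of 80 — 85 left.
Give Line 15 65 more to hit its cap of 70 — 20 left.
Line 16: +20 (room for 25) → 30. Pool exhausted.
Total = 20×80 + 21×15 + 19×70 + 15×30 + 2×10 = 3715.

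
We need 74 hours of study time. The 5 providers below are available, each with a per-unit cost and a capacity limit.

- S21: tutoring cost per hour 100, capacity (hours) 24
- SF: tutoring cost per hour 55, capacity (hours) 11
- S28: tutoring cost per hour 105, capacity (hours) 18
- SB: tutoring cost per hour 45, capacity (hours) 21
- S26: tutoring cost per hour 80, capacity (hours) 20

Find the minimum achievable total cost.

Cheapest first:
SB at 45: take all 21 hours ; 53 still needed.
Take 11 from SF at 55 ; need 42 more.
S26 at 80: take all 20 hours ; 22 still needed.
S21 (100): take the remaining 22 ; done.
S28: unused.
Cost = 21×45 + 11×55 + 20×80 + 22×100 = 5350.

5350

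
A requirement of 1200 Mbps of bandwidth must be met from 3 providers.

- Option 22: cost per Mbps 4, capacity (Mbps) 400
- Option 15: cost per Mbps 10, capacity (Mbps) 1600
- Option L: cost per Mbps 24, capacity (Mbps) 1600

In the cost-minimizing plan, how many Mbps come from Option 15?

Cheapest first:
Option 22 (4): use full 400 ; 800 Mbps to go.
Option 15 (10): take the remaining 800 ; done.
Option L: unused.

800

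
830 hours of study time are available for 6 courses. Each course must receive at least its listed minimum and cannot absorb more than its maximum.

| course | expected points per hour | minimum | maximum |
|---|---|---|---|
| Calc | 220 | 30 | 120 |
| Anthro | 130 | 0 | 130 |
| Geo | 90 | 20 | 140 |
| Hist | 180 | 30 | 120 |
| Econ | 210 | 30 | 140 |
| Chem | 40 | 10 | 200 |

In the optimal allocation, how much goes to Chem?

180

Meeting every minimum uses 30+0+20+30+30+10 = 120 hours, leaving 710.
Order the courses by expected points per hour: Calc 220 > Econ 210 > Hist 180 > Anthro 130 > Geo 90 > Chem 40.
Give Calc 90 more to hit its cap of 120 ; 620 left.
Give Econ 110 more to hit its cap of 140 ; 510 left.
Give Hist 90 more to hit its cap of 120 ; 420 left.
Anthro takes 130 more to reach its cap of 130 ; 290 left.
Geo takes 120 more to reach its cap of 140 ; 170 left.
Chem: +170 (room for 190) → 180. Pool exhausted.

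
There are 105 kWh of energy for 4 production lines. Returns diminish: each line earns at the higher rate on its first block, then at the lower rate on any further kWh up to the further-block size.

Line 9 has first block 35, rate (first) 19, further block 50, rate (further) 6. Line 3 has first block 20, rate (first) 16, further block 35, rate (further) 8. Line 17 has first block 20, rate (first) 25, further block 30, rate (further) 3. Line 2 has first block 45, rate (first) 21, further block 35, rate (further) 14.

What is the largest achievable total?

2190

Rank every tier by rate: Line 17/first 25 > Line 2/first 21 > Line 9/first 19 > Line 3/first 16 > Line 2/second 14 > Line 3/second 8 > Line 9/second 6 > Line 17/second 3.
Fill Line 17 first block (20 at 25) → 85 left.
Line 2 first at 21: fill all 45 → 40 left.
Line 9/first (19): +35 → 5 left.
Line 3 first at 16: only 5 left, fill 5.
Total = 25×20 + 21×45 + 19×35 + 16×5 = 2190.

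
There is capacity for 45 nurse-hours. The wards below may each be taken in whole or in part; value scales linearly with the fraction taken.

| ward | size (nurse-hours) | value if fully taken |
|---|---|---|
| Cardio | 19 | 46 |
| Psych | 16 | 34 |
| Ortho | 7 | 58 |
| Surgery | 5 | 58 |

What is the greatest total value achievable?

191.75

Rank by value-to-size ratio: Surgery 58/5≈11.6, Ortho 58/7≈8.29, Cardio 46/19≈2.42, Psych 34/16≈2.12.
All 5 nurse-hours of Surgery fit (value 58) ; 40 remain.
Ortho: take in full, 7 nurse-hours for value 58 ; 33 left.
Cardio: take in full, 19 nurse-hours for value 46 ; 14 left.
Only 14 nurse-hours remain; take 14/16 of Psych for value 34×14/16 = 29.75.
Total value = 191.75.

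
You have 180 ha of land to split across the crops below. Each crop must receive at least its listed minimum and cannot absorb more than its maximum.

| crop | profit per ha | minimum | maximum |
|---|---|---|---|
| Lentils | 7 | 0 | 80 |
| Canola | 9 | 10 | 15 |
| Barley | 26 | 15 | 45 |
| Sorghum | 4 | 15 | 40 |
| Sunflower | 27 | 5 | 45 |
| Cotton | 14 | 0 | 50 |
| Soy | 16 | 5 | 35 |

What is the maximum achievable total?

3515

Meeting every minimum uses 0+10+15+15+5+0+5 = 50 ha, leaving 130.
Order the crops by profit per ha: Sunflower 27 > Barley 26 > Soy 16 > Cotton 14 > Canola 9 > Lentils 7 > Sorghum 4.
Give Sunflower 40 more to hit its cap of 45 → 90 left.
Barley: +30 to 45 (cap) → 60 left.
Soy takes 30 more to reach its cap of 35 → 30 left.
Cotton: +30 (room for 50) → 30. Pool exhausted.
Total = 9×10 + 26×45 + 4×15 + 27×45 + 14×30 + 16×35 = 3515.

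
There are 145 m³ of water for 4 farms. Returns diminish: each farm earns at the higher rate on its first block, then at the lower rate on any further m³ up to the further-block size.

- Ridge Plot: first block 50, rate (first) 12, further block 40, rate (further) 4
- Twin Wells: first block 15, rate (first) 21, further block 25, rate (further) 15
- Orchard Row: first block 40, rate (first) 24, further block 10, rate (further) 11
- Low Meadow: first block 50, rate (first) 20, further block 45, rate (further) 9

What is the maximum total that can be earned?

Rank every tier by rate: Orchard Row/first 24 > Twin Wells/first 21 > Low Meadow/first 20 > Twin Wells/second 15 > Ridge Plot/first 12 > Orchard Row/second 11 > Low Meadow/second 9 > Ridge Plot/second 4.
Fill Orchard Row first block (40 at 24) → 105 left.
Fill Twin Wells first block (15 at 21) → 90 left.
Fill Low Meadow first block (50 at 20) → 40 left.
Twin Wells/second (15): +25 → 15 left.
15 remain; put them into Ridge Plot first at 12.
Total = 24×40 + 21×15 + 20×50 + 15×25 + 12×15 = 2830.

2830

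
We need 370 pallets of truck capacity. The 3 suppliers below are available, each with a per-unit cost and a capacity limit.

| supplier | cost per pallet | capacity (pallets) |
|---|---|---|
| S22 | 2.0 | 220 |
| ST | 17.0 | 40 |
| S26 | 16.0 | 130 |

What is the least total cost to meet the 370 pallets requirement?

2860

Use suppliers in increasing cost order.
S22 at 2.0: take all 220 pallets — 150 still needed.
Take 130 from S26 at 16.0 — need 20 more.
ST (17.0): take the remaining 20 — done.
Cost = 220×2.0 + 130×16.0 + 20×17.0 = 2860.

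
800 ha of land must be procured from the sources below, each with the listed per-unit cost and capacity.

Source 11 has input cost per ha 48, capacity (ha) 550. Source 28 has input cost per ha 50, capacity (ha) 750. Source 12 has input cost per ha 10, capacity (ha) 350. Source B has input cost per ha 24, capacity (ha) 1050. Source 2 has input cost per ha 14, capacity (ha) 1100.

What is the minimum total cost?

9800

Cheapest first:
Source 12 at 10: take all 350 ha — 450 still needed.
Source 2 (14): take the remaining 450 — done.
Source B, Source 11, Source 28: unused.
Cost = 350×10 + 450×14 = 9800.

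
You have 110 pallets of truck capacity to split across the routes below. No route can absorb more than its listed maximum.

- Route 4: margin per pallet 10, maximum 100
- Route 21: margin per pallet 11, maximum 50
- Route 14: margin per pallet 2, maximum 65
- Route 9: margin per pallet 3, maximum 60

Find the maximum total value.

Rank by margin per pallet: Route 21 11 > Route 4 10 > Route 9 3 > Route 14 2.
Give Route 21 50 to hit its cap of 50 → 60 left.
Route 4: +60 (room for 100) → 60. Pool exhausted.
Total = 10×60 + 11×50 = 1150.

1150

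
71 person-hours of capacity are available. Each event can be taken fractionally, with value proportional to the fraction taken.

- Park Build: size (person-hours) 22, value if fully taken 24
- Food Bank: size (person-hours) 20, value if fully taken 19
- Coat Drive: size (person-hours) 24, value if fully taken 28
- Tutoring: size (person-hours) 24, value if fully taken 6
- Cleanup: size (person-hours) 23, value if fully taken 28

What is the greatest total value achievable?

Best value per unit of size first: Cleanup 28/23≈1.22, Coat Drive 28/24≈1.17, Park Build 24/22≈1.09, Food Bank 19/20≈0.95, Tutoring 6/24≈0.25.
Cleanup: take in full, 23 person-hours for value 28 → 48 left.
Coat Drive: take in full, 24 person-hours for value 28 → 24 left.
Take all of Park Build (22 person-hours, value 24) → 2 person-hours left.
2 person-hours left: a 2/20 share of Food Bank gives 19×2/20 = 1.9.
Total value = 81.9.

81.9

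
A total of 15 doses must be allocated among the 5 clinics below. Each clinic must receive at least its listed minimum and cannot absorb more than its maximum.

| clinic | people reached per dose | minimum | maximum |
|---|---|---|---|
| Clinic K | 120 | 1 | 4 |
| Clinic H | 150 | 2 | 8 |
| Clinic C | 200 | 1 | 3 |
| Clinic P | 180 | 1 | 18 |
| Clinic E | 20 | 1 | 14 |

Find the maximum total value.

2480

Meeting every minimum uses 1+2+1+1+1 = 6 doses, leaving 9.
Rank by people reached per dose: Clinic C 200 > Clinic P 180 > Clinic H 150 > Clinic K 120 > Clinic E 20.
Clinic C: +2 to 3 (cap) — 7 left.
Clinic P has room for 17 more but only 7 remain, so it gets 8.
Total = 120×1 + 150×2 + 200×3 + 180×8 + 20×1 = 2480.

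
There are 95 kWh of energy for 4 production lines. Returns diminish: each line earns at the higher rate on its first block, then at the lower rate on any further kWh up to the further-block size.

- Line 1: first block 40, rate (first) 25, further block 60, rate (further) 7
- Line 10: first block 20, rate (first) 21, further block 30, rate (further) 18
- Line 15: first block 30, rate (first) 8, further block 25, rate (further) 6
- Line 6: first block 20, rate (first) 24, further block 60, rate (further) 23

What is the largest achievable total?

2285

Treat each block as its own option and order by rate: Line 1/T1 25 > Line 6/T1 24 > Line 6/T2 23 > Line 10/T1 21 > Line 10/T2 18 > Line 15/T1 8 > Line 1/T2 7 > Line 15/T2 6.
Fill Line 1 T1 block (40 at 25) — 55 left.
Line 6/T1 (24): +20 — 35 left.
Line 6/T2: +35 of 60 at 23; pool empty.
Total = 25×40 + 24×20 + 23×35 = 2285.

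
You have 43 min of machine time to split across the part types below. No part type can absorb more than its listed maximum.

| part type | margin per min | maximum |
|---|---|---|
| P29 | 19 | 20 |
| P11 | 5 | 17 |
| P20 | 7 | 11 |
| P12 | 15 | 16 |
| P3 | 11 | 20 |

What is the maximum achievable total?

697

Order the part types by margin per min: P29 19 > P12 15 > P3 11 > P20 7 > P11 5.
Give P29 20 to hit its cap of 20 ; 23 left.
Give P12 16 to hit its cap of 16 ; 7 left.
P3 has room for 20 but only 7 remain, so it gets 7.
Total = 19×20 + 15×16 + 11×7 = 697.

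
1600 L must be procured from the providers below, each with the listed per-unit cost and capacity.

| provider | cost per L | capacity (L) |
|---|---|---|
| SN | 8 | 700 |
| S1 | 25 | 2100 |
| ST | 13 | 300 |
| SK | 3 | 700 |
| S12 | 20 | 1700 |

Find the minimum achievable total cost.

10300

Use providers in increasing cost order.
Take 700 from SK at 3 → need 900 more.
Take 700 from SN at 8 → need 200 more.
ST (13): take the remaining 200 → done.
S12, S1: unused.
Cost = 700×3 + 700×8 + 200×13 = 10300.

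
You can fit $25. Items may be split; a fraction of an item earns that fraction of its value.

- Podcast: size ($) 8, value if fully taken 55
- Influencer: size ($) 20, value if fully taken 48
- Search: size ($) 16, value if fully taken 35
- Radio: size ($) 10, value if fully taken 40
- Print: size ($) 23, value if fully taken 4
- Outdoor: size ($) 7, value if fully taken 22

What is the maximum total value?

Rank by value-to-size ratio: Podcast 55/8≈6.88, Radio 40/10≈4, Outdoor 22/7≈3.14, Influencer 48/20≈2.4, Search 35/16≈2.19, Print 4/23≈0.174.
Podcast: take in full, 8 $ for value 55 ; 17 left.
Radio: take in full, 10 $ for value 40 ; 7 left.
All 7 $ of Outdoor fit (value 22) ; 0 remain.
Total value = 117.

117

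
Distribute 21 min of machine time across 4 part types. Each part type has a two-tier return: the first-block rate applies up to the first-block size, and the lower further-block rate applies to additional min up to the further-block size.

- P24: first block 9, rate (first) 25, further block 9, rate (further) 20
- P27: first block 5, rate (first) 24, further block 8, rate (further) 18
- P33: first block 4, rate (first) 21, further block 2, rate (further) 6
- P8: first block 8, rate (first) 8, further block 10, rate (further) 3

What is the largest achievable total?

Treat each block as its own option and order by rate: P24/T1 25 > P27/T1 24 > P33/T1 21 > P24/T2 20 > P27/T2 18 > P8/T1 8 > P33/T2 6 > P8/T2 3.
P24/T1 (25): +9 → 12 left.
Fill P27 T1 block (5 at 24) → 7 left.
Fill P33 T1 block (4 at 21) → 3 left.
3 remain; put them into P24 T2 at 20.
Total = 25×9 + 24×5 + 21×4 + 20×3 = 489.

489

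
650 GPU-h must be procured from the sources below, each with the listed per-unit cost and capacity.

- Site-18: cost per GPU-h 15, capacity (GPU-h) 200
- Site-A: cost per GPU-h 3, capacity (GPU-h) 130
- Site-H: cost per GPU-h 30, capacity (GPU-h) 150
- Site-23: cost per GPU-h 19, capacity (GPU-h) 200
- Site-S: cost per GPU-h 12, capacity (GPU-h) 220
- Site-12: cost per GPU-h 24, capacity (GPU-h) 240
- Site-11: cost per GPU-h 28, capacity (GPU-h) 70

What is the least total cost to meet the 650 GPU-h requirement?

7930

Fill from the cheapest source first.
Site-A (3): use full 130 → 520 GPU-h to go.
Site-S (12): use full 220 → 300 GPU-h to go.
Site-18 (15): use full 200 → 100 GPU-h to go.
Site-23 at 19: take 100 of its 200 → requirement met.
Site-12, Site-11, Site-H: unused.
Cost = 130×3 + 220×12 + 200×15 + 100×19 = 7930.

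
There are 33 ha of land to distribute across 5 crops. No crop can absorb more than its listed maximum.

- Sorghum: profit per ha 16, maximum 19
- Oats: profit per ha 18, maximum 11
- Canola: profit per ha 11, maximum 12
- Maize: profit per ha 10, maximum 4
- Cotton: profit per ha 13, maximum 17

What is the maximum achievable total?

541

Highest profit per ha first: Oats 18 > Sorghum 16 > Cotton 13 > Canola 11 > Maize 10.
Oats: +11 to 11 (cap) — 22 left.
Sorghum: +19 to 19 (cap) — 3 left.
Cotton: +3 (room for 17) → 3. Pool exhausted.
Total = 16×19 + 18×11 + 13×3 = 541.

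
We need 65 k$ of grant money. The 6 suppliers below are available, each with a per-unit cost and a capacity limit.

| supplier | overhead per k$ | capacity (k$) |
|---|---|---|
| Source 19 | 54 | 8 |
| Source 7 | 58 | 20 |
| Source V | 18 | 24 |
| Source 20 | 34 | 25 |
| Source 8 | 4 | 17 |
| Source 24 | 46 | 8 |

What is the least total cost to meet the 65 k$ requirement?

Fill from the cheapest supplier first.
Source 8 at 4: take all 17 k$ ; 48 still needed.
Source V (18): use full 24 ; 24 k$ to go.
Source 20 at 34: take 24 of its 25 ; requirement met.
Source 24, Source 19, Source 7: unused.
Cost = 17×4 + 24×18 + 24×34 = 1316.

1316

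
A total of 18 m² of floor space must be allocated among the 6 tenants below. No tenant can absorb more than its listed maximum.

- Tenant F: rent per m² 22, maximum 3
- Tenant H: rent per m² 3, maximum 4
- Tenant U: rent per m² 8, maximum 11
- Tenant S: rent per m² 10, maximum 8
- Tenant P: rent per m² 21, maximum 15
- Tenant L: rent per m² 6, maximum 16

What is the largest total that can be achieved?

Highest rent per m² first: Tenant F 22 > Tenant P 21 > Tenant S 10 > Tenant U 8 > Tenant L 6 > Tenant H 3.
Tenant F: +3 to 3 (cap) → 15 left.
Give Tenant P 15 to hit its cap of 15 → 0 left.
Total = 22×3 + 21×15 = 381.

381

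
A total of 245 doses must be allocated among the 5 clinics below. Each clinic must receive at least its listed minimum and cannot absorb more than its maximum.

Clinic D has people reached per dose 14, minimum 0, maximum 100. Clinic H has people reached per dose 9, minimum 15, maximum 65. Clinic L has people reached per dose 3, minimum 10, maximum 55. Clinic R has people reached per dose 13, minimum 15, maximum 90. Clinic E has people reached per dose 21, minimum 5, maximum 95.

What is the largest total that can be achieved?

Meeting every minimum uses 0+15+10+15+5 = 45 doses, leaving 200.
Highest people reached per dose first: Clinic E 21 > Clinic D 14 > Clinic R 13 > Clinic H 9 > Clinic L 3.
Clinic E: +90 to 95 (cap) ; 110 left.
Clinic D: +100 to 100 (cap) ; 10 left.
Clinic R: +10 (room for 75) → 25. Pool exhausted.
Total = 14×100 + 9×15 + 3×10 + 13×25 + 21×95 = 3885.

3885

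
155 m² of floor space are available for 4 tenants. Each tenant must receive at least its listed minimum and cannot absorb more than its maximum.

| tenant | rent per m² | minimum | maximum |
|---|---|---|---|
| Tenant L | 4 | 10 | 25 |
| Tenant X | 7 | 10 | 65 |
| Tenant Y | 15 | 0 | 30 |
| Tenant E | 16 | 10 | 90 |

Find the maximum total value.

Meeting every minimum uses 10+10+0+10 = 30 m², leaving 125.
Rank by rent per m²: Tenant E 16 > Tenant Y 15 > Tenant X 7 > Tenant L 4.
Tenant E: +80 to 90 (cap) ; 45 left.
Give Tenant Y 30 more to hit its cap of 30 ; 15 left.
Tenant X: +15 (room for 55) → 25. Pool exhausted.
Total = 4×10 + 7×25 + 15×30 + 16×90 = 2105.

2105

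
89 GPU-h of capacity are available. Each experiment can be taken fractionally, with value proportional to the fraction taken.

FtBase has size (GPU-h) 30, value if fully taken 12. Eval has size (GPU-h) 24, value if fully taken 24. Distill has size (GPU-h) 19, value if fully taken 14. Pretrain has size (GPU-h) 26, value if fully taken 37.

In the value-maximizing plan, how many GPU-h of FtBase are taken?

Best value per unit of size first: Pretrain 37/26≈1.42, Eval 24/24≈1, Distill 14/19≈0.737, FtBase 12/30≈0.4.
Take all of Pretrain (26 GPU-h, value 37) — 63 GPU-h left.
Eval: take in full, 24 GPU-h for value 24 — 39 left.
All 19 GPU-h of Distill fit (value 14) — 20 remain.
Fill the last 20 GPU-h with part of FtBase: 20/30 of it earns 8.

20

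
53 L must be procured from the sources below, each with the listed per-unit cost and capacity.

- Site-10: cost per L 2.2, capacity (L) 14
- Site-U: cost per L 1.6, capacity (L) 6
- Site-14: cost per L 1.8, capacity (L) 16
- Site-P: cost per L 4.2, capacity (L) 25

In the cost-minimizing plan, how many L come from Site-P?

17

Use sources in increasing cost order.
Site-U (1.6): use full 6 — 47 L to go.
Take 16 from Site-14 at 1.8 — need 31 more.
Site-10 at 2.2: take all 14 L — 17 still needed.
Site-P at 4.2: take 17 of its 25 — requirement met.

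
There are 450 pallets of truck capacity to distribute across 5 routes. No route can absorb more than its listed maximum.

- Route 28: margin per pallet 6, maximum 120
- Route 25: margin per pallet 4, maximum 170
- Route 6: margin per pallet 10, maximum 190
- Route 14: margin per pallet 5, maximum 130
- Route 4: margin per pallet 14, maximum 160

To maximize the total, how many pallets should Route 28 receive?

Rank by margin per pallet: Route 4 14 > Route 6 10 > Route 28 6 > Route 14 5 > Route 25 4.
Route 4: +160 to 160 (cap) — 290 left.
Route 6 takes 190 to reach its cap of 190 — 100 left.
Only 100 left; Route 28 takes them to reach 100.

100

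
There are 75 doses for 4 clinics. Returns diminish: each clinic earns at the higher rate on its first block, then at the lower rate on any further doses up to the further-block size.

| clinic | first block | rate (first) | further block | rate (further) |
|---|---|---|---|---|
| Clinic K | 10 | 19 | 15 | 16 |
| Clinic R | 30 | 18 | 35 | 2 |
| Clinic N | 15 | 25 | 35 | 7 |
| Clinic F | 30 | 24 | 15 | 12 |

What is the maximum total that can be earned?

Rank every tier by rate: Clinic N/first 25 > Clinic F/first 24 > Clinic K/first 19 > Clinic R/first 18 > Clinic K/second 16 > Clinic F/second 12 > Clinic N/second 7 > Clinic R/second 2.
Clinic N/first (25): +15 ; 60 left.
Fill Clinic F first block (30 at 24) ; 30 left.
Fill Clinic K first block (10 at 19) ; 20 left.
Clinic R first at 18: only 20 left, fill 20.
Total = 25×15 + 24×30 + 19×10 + 18×20 = 1645.

1645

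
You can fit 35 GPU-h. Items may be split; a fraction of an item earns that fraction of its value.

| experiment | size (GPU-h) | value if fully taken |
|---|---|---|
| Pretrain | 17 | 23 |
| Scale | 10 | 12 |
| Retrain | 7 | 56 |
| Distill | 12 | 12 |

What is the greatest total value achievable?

Rank by value-to-size ratio: Retrain 56/7≈8, Pretrain 23/17≈1.35, Scale 12/10≈1.2, Distill 12/12≈1.
Retrain: take in full, 7 GPU-h for value 56 ; 28 left.
All 17 GPU-h of Pretrain fit (value 23) ; 11 remain.
Scale: take in full, 10 GPU-h for value 12 ; 1 left.
Fill the last 1 GPU-h with part of Distill: 1/12 of it earns 1.
Total value = 92.

92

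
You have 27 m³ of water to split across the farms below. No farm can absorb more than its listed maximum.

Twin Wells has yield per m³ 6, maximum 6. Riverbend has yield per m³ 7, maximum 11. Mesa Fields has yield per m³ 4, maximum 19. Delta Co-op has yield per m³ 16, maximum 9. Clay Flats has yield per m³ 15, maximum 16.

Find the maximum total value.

Order the farms by yield per m³: Delta Co-op 16 > Clay Flats 15 > Riverbend 7 > Twin Wells 6 > Mesa Fields 4.
Delta Co-op: +9 to 9 (cap) ; 18 left.
Clay Flats takes 16 to reach its cap of 16 ; 2 left.
Riverbend has room for 11 but only 2 remain, so it gets 2.
Total = 7×2 + 16×9 + 15×16 = 398.

398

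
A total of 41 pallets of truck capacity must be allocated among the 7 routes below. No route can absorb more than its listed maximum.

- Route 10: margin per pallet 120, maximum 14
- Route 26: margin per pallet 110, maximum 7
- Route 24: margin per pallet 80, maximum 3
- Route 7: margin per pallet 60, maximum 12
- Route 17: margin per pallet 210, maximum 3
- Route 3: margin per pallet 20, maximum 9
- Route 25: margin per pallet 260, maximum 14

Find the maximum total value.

Order the routes by margin per pallet: Route 25 260 > Route 17 210 > Route 10 120 > Route 26 110 > Route 24 80 > Route 7 60 > Route 3 20.
Route 25 takes 14 to reach its cap of 14 — 27 left.
Route 17: +3 to 3 (cap) — 24 left.
Route 10 takes 14 to reach its cap of 14 — 10 left.
Give Route 26 7 to hit its cap of 7 — 3 left.
Give Route 24 3 to hit its cap of 3 — 0 left.
Total = 120×14 + 110×7 + 80×3 + 210×3 + 260×14 = 6960.

6960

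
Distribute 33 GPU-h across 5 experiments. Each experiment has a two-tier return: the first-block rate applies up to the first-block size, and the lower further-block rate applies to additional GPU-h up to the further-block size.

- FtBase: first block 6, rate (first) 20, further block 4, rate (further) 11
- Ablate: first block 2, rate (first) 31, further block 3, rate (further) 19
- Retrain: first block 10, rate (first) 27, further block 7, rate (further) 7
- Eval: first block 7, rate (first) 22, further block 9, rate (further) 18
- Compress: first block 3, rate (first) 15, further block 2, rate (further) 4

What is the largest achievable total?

Treat each block as its own option and order by rate: Ablate/tier1 31 > Retrain/tier1 27 > Eval/tier1 22 > FtBase/tier1 20 > Ablate/tier2 19 > Eval/tier2 18 > Compress/tier1 15 > FtBase/tier2 11 > Retrain/tier2 7 > Compress/tier2 4.
Ablate/tier1 (31): +2 ; 31 left.
Retrain/tier1 (27): +10 ; 21 left.
Eval tier1 at 22: fill all 7 ; 14 left.
Fill FtBase tier1 block (6 at 20) ; 8 left.
Ablate/tier2 (19): +3 ; 5 left.
Eval tier2 at 18: only 5 left, fill 5.
Total = 31×2 + 27×10 + 22×7 + 20×6 + 19×3 + 18×5 = 753.

753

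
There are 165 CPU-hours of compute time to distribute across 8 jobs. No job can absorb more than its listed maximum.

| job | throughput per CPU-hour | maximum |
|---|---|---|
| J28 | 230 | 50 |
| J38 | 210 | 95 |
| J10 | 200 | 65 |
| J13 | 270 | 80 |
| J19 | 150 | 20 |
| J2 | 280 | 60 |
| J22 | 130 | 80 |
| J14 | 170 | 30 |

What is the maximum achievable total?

Highest throughput per CPU-hour first: J2 280 > J13 270 > J28 230 > J38 210 > J10 200 > J14 170 > J19 150 > J22 130.
Give J2 60 to hit its cap of 60 → 105 left.
J13: +80 to 80 (cap) → 25 left.
Only 25 left; J28 takes them to reach 25.
Total = 230×25 + 270×80 + 280×60 = 44150.

44150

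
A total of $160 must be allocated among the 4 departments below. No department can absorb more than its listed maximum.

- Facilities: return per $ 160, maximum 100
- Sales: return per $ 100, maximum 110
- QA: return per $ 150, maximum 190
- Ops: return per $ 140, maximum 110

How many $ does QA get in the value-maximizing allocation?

60

Highest return per $ first: Facilities 160 > QA 150 > Ops 140 > Sales 100.
Facilities takes 100 to reach its cap of 100 — 60 left.
Only 60 left; QA takes them to reach 60.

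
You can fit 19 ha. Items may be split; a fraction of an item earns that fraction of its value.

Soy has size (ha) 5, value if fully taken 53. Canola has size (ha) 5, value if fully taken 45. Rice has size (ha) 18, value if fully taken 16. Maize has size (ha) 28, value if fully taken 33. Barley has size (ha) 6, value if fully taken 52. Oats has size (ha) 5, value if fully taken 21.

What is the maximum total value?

162.6

Best value per unit of size first: Soy 53/5≈10.6, Canola 45/5≈9, Barley 52/6≈8.67, Oats 21/5≈4.2, Maize 33/28≈1.18, Rice 16/18≈0.889.
Take all of Soy (5 ha, value 53) ; 14 ha left.
Take all of Canola (5 ha, value 45) ; 9 ha left.
Barley: take in full, 6 ha for value 52 ; 3 left.
3 ha left: a 3/5 share of Oats gives 21×3/5 = 12.6.
Total value = 162.6.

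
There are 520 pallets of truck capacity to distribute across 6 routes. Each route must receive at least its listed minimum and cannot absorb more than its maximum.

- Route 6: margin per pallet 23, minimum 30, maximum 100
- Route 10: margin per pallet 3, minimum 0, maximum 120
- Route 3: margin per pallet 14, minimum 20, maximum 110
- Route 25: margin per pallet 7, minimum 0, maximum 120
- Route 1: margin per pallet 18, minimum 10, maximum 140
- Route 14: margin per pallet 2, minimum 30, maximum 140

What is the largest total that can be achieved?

Meeting every minimum uses 30+0+20+0+10+30 = 90 pallets, leaving 430.
Highest margin per pallet first: Route 6 23 > Route 1 18 > Route 3 14 > Route 25 7 > Route 10 3 > Route 14 2.
Route 6: +70 to 100 (cap) ; 360 left.
Route 1 takes 130 more to reach its cap of 140 ; 230 left.
Route 3: +90 to 110 (cap) ; 140 left.
Route 25 takes 120 more to reach its cap of 120 ; 20 left.
Route 10: +20 (room for 120) → 20. Pool exhausted.
Total = 23×100 + 3×20 + 14×110 + 7×120 + 18×140 + 2×30 = 7320.

7320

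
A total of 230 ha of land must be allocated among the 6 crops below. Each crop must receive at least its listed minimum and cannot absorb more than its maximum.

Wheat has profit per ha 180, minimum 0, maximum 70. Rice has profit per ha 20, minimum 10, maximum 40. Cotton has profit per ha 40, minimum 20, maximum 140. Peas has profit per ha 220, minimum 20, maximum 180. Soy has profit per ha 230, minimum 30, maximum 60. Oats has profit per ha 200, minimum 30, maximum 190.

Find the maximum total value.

Meeting every minimum uses 0+10+20+20+30+30 = 110 ha, leaving 120.
Rank by profit per ha: Soy 230 > Peas 220 > Oats 200 > Wheat 180 > Cotton 40 > Rice 20.
Soy: +30 to 60 (cap) ; 90 left.
Only 90 left; Peas takes them to reach 110.
Total = 20×10 + 40×20 + 220×110 + 230×60 + 200×30 = 45000.

45000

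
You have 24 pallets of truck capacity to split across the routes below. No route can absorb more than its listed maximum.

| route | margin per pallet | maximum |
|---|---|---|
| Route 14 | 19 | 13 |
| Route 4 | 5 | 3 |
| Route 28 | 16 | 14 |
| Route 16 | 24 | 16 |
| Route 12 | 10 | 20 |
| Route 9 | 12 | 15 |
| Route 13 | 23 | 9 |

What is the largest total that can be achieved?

568

Rank by margin per pallet: Route 16 24 > Route 13 23 > Route 14 19 > Route 28 16 > Route 9 12 > Route 12 10 > Route 4 5.
Route 16: +16 to 16 (cap) ; 8 left.
Route 13 has room for 9 but only 8 remain, so it gets 8.
Total = 24×16 + 23×8 = 568.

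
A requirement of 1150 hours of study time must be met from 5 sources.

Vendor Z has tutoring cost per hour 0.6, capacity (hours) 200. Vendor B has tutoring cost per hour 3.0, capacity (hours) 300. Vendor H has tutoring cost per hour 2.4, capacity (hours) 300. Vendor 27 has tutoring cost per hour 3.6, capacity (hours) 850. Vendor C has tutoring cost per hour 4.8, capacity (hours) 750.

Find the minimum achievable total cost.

Use sources in increasing cost order.
Vendor Z at 0.6: take all 200 hours — 950 still needed.
Vendor H (2.4): use full 300 — 650 hours to go.
Vendor B (3.0): use full 300 — 350 hours to go.
Take 350 from Vendor 27 at 3.6 to finish.
Vendor C: unused.
Cost = 200×0.6 + 300×2.4 + 300×3.0 + 350×3.6 = 3000.

3000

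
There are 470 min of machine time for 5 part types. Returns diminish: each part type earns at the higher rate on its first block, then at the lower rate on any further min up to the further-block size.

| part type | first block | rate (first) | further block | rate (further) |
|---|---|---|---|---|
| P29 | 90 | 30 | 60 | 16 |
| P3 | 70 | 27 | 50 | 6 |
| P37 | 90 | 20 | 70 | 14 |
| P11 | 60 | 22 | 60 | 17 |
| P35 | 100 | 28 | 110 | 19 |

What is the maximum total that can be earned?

Order all 10 blocks by rate: P29/first 30 > P35/first 28 > P3/first 27 > P11/first 22 > P37/first 20 > P35/second 19 > P11/second 17 > P29/second 16 > P37/second 14 > P3/second 6.
Fill P29 first block (90 at 30) → 380 left.
Fill P35 first block (100 at 28) → 280 left.
P3/first (27): +70 → 210 left.
P11/first (22): +60 → 150 left.
P37/first (20): +90 → 60 left.
60 remain; put them into P35 second at 19.
Total = 30×90 + 28×100 + 27×70 + 22×60 + 20×90 + 19×60 = 11650.

11650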